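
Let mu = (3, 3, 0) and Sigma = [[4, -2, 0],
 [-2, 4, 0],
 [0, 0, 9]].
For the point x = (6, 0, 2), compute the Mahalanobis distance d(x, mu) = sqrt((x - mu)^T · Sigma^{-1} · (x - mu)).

Step 1 — centre the observation: (x - mu) = (3, -3, 2).

Step 2 — invert Sigma (cofactor / det for 3×3, or solve directly):
  Sigma^{-1} = [[0.3333, 0.1667, 0],
 [0.1667, 0.3333, 0],
 [0, 0, 0.1111]].

Step 3 — form the quadratic (x - mu)^T · Sigma^{-1} · (x - mu):
  Sigma^{-1} · (x - mu) = (0.5, -0.5, 0.2222).
  (x - mu)^T · [Sigma^{-1} · (x - mu)] = (3)·(0.5) + (-3)·(-0.5) + (2)·(0.2222) = 3.4444.

Step 4 — take square root: d = √(3.4444) ≈ 1.8559.

d(x, mu) = √(3.4444) ≈ 1.8559


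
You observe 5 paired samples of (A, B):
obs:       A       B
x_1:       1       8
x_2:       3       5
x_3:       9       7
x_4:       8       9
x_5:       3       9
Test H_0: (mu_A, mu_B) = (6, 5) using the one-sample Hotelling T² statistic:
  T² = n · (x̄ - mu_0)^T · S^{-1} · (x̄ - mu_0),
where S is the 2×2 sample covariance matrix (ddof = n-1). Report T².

Step 1 — sample mean vector:
  mean(A) = (1 + 3 + 9 + 8 + 3) / 5 = 24/5 = 4.8
  mean(B) = (8 + 5 + 7 + 9 + 9) / 5 = 38/5 = 7.6
  x̄ = (4.8, 7.6),  deviation x̄ - mu_0 = (4.8, 7.6) - (6, 5) = (-1.2, 2.6).

Step 2 — sample covariance matrix, S[i,j] = (1/(n-1)) · Σ_k (x_{k,i} - mean_i) · (x_{k,j} - mean_j), divisor n-1 = 4:
  S[A,A] = ((-3.8)·(-3.8) + (-1.8)·(-1.8) + (4.2)·(4.2) + (3.2)·(3.2) + (-1.8)·(-1.8)) / 4 = 48.8/4 = 12.2
  S[A,B] = ((-3.8)·(0.4) + (-1.8)·(-2.6) + (4.2)·(-0.6) + (3.2)·(1.4) + (-1.8)·(1.4)) / 4 = 2.6/4 = 0.65
  S[B,B] = ((0.4)·(0.4) + (-2.6)·(-2.6) + (-0.6)·(-0.6) + (1.4)·(1.4) + (1.4)·(1.4)) / 4 = 11.2/4 = 2.8
  S = [[12.2, 0.65],
 [0.65, 2.8]].

Step 3 — invert S. det(S) = 12.2·2.8 - (0.65)² = 33.7375.
  S^{-1} = (1/det) · [[d, -b], [-b, a]] = [[0.083, -0.0193],
 [-0.0193, 0.3616]].

Step 4 — quadratic form (x̄ - mu_0)^T · S^{-1} · (x̄ - mu_0):
  S^{-1} · (x̄ - mu_0) = (-0.1497, 0.9633),
  (x̄ - mu_0)^T · [...] = (-1.2)·(-0.1497) + (2.6)·(0.9633) = 2.6843.

Step 5 — scale by n: T² = 5 · 2.6843 = 13.4213.

T² ≈ 13.4213


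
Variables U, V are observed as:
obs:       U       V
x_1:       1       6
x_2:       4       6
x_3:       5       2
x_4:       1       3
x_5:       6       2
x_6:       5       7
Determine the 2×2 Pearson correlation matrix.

Step 1 — column means:
  mean(U) = (1 + 4 + 5 + 1 + 6 + 5) / 6 = 22/6 = 3.6667
  mean(V) = (6 + 6 + 2 + 3 + 2 + 7) / 6 = 26/6 = 4.3333

Step 2 — sample variances and covariances s[i,j] = (1/(n-1)) · Σ_k (x_{k,i} - mean_i) · (x_{k,j} - mean_j), with n-1 = 5:
  s[U,U] = ((-2.6667)·(-2.6667) + (0.3333)·(0.3333) + (1.3333)·(1.3333) + (-2.6667)·(-2.6667) + (2.3333)·(2.3333) + (1.3333)·(1.3333)) / 5 = 23.3333/5 = 4.6667
  s[U,V] = ((-2.6667)·(1.6667) + (0.3333)·(1.6667) + (1.3333)·(-2.3333) + (-2.6667)·(-1.3333) + (2.3333)·(-2.3333) + (1.3333)·(2.6667)) / 5 = -5.3333/5 = -1.0667
  s[V,V] = ((1.6667)·(1.6667) + (1.6667)·(1.6667) + (-2.3333)·(-2.3333) + (-1.3333)·(-1.3333) + (-2.3333)·(-2.3333) + (2.6667)·(2.6667)) / 5 = 25.3333/5 = 5.0667
  Sample standard deviations s_i = √(s[i,i]):
  s(U) = √(4.6667) = 2.1602
  s(V) = √(5.0667) = 2.2509

Step 3 — r_{ij} = s_{ij} / (s_i · s_j):
  r[U,U] = 1 (diagonal).
  r[U,V] = -1.0667 / (2.1602 · 2.2509) = -1.0667 / 4.8626 = -0.2194
  r[V,V] = 1 (diagonal).

R is symmetric with unit diagonal. Assembling:

R = [[1, -0.2194],
 [-0.2194, 1]]


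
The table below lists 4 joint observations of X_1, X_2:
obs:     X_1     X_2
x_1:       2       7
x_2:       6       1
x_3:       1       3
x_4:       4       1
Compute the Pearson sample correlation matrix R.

Step 1 — column means:
  mean(X_1) = (2 + 6 + 1 + 4) / 4 = 13/4 = 3.25
  mean(X_2) = (7 + 1 + 3 + 1) / 4 = 12/4 = 3

Step 2 — sample variances and covariances s[i,j] = (1/(n-1)) · Σ_k (x_{k,i} - mean_i) · (x_{k,j} - mean_j), with n-1 = 3:
  s[X_1,X_1] = ((-1.25)·(-1.25) + (2.75)·(2.75) + (-2.25)·(-2.25) + (0.75)·(0.75)) / 3 = 14.75/3 = 4.9167
  s[X_1,X_2] = ((-1.25)·(4) + (2.75)·(-2) + (-2.25)·(0) + (0.75)·(-2)) / 3 = -12/3 = -4
  s[X_2,X_2] = ((4)·(4) + (-2)·(-2) + (0)·(0) + (-2)·(-2)) / 3 = 24/3 = 8
  Sample standard deviations s_i = √(s[i,i]):
  s(X_1) = √(4.9167) = 2.2174
  s(X_2) = √(8) = 2.8284

Step 3 — r_{ij} = s_{ij} / (s_i · s_j):
  r[X_1,X_1] = 1 (diagonal).
  r[X_1,X_2] = -4 / (2.2174 · 2.8284) = -4 / 6.2716 = -0.6378
  r[X_2,X_2] = 1 (diagonal).

R is symmetric with unit diagonal. Assembling:

R = [[1, -0.6378],
 [-0.6378, 1]]


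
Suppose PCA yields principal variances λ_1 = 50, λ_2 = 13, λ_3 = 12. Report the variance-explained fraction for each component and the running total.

Step 1 — total variance = trace(Sigma) = Σ λ_i = 50 + 13 + 12 = 75.

Step 2 — fraction explained by component i = λ_i / Σ λ:
  PC1: 50/75 = 0.6667
  PC2: 13/75 = 0.1733
  PC3: 12/75 = 0.16

Step 3 — cumulative fraction after k components = (λ_1 + ... + λ_k) / Σ λ:
  k = 1: 50/75 = 0.6667
  k = 2: (50 + 13)/75 = 63/75 = 0.84
  k = 3: (50 + 13 + 12)/75 = 75/75 = 1

Summary (fraction, with percent):

explained: PC1 0.6667 (66.67%), PC2 0.1733 (17.33%), PC3 0.16 (16%);  cumulative: 0.6667, 0.84, 1


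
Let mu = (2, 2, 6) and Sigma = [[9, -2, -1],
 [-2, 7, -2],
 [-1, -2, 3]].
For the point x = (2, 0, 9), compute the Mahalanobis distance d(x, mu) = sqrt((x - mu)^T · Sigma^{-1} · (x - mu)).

Step 1 — centre the observation: (x - mu) = (0, -2, 3).

Step 2 — invert Sigma (cofactor / det for 3×3, or solve directly):
  Sigma^{-1} = [[0.1349, 0.0635, 0.0873],
 [0.0635, 0.2063, 0.1587],
 [0.0873, 0.1587, 0.4683]].

Step 3 — form the quadratic (x - mu)^T · Sigma^{-1} · (x - mu):
  Sigma^{-1} · (x - mu) = (0.1349, 0.0635, 1.0873).
  (x - mu)^T · [Sigma^{-1} · (x - mu)] = (0)·(0.1349) + (-2)·(0.0635) + (3)·(1.0873) = 3.1349.

Step 4 — take square root: d = √(3.1349) ≈ 1.7706.

d(x, mu) = √(3.1349) ≈ 1.7706


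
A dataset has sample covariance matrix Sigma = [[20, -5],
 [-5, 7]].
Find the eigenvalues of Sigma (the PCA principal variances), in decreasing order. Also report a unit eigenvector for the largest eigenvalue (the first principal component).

Step 1 — characteristic polynomial of 2×2 Sigma:
  det(Sigma - λI) = λ² - trace · λ + det = 0.
  trace = 20 + 7 = 27, det = 20·7 - (-5)² = 115.
Step 2 — discriminant:
  Δ = trace² - 4·det = 729 - 460 = 269.
Step 3 — eigenvalues:
  λ = (trace ± √Δ)/2 = (27 ± 16.4012)/2,
  λ_1 = 21.7006,  λ_2 = 5.2994.

Step 4 — unit eigenvector for λ_1: solve (Sigma - λ_1 I)v = 0. First row:
  (20 - 21.7006)·v_x + (-5)·v_y = 0, i.e. (-1.7006)·v_x + (-5)·v_y = 0,
  so v ∝ (b, λ_1 - a) = (-5, 1.7006); multiply by -1 so the first entry is positive: u = (5, -1.7006).
  ||u|| = √((5)² + (-1.7006)²) = √(27.8921) ≈ 5.2813,
  v_1 = u/||u|| ≈ (0.9467, -0.322) (||v_1|| = 1).

λ_1 = 21.7006,  λ_2 = 5.2994;  v_1 ≈ (0.9467, -0.322)


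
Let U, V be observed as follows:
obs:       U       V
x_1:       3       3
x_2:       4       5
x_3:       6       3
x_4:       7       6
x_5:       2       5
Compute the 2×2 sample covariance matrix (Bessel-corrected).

Step 1 — column means:
  mean(U) = (3 + 4 + 6 + 7 + 2) / 5 = 22/5 = 4.4
  mean(V) = (3 + 5 + 3 + 6 + 5) / 5 = 22/5 = 4.4

Step 2 — sample covariance S[i,j] = (1/(n-1)) · Σ_k (x_{k,i} - mean_i) · (x_{k,j} - mean_j), with n-1 = 4.
  S[U,U] = ((-1.4)·(-1.4) + (-0.4)·(-0.4) + (1.6)·(1.6) + (2.6)·(2.6) + (-2.4)·(-2.4)) / 4 = 17.2/4 = 4.3
  S[U,V] = ((-1.4)·(-1.4) + (-0.4)·(0.6) + (1.6)·(-1.4) + (2.6)·(1.6) + (-2.4)·(0.6)) / 4 = 2.2/4 = 0.55
  S[V,V] = ((-1.4)·(-1.4) + (0.6)·(0.6) + (-1.4)·(-1.4) + (1.6)·(1.6) + (0.6)·(0.6)) / 4 = 7.2/4 = 1.8

S is symmetric (S[j,i] = S[i,j]). Assembling:

S = [[4.3, 0.55],
 [0.55, 1.8]]


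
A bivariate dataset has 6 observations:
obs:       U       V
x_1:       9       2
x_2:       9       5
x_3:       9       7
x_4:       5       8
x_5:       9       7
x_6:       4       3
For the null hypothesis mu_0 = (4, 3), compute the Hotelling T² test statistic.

Step 1 — sample mean vector:
  mean(U) = (9 + 9 + 9 + 5 + 9 + 4) / 6 = 45/6 = 7.5
  mean(V) = (2 + 5 + 7 + 8 + 7 + 3) / 6 = 32/6 = 5.3333
  x̄ = (7.5, 5.3333),  deviation x̄ - mu_0 = (7.5, 5.3333) - (4, 3) = (3.5, 2.3333).

Step 2 — sample covariance matrix, S[i,j] = (1/(n-1)) · Σ_k (x_{k,i} - mean_i) · (x_{k,j} - mean_j), divisor n-1 = 5:
  S[U,U] = ((1.5)·(1.5) + (1.5)·(1.5) + (1.5)·(1.5) + (-2.5)·(-2.5) + (1.5)·(1.5) + (-3.5)·(-3.5)) / 5 = 27.5/5 = 5.5
  S[U,V] = ((1.5)·(-3.3333) + (1.5)·(-0.3333) + (1.5)·(1.6667) + (-2.5)·(2.6667) + (1.5)·(1.6667) + (-3.5)·(-2.3333)) / 5 = 1/5 = 0.2
  S[V,V] = ((-3.3333)·(-3.3333) + (-0.3333)·(-0.3333) + (1.6667)·(1.6667) + (2.6667)·(2.6667) + (1.6667)·(1.6667) + (-2.3333)·(-2.3333)) / 5 = 29.3333/5 = 5.8667
  S = [[5.5, 0.2],
 [0.2, 5.8667]].

Step 3 — invert S. det(S) = 5.5·5.8667 - (0.2)² = 32.2267.
  S^{-1} = (1/det) · [[d, -b], [-b, a]] = [[0.182, -0.0062],
 [-0.0062, 0.1707]].

Step 4 — quadratic form (x̄ - mu_0)^T · S^{-1} · (x̄ - mu_0):
  S^{-1} · (x̄ - mu_0) = (0.6227, 0.3765),
  (x̄ - mu_0)^T · [...] = (3.5)·(0.6227) + (2.3333)·(0.3765) = 3.0579.

Step 5 — scale by n: T² = 6 · 3.0579 = 18.3471.

T² ≈ 18.3471


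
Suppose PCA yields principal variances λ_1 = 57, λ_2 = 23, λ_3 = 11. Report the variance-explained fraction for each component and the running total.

Step 1 — total variance = trace(Sigma) = Σ λ_i = 57 + 23 + 11 = 91.

Step 2 — fraction explained by component i = λ_i / Σ λ:
  PC1: 57/91 = 0.6264
  PC2: 23/91 = 0.2527
  PC3: 11/91 = 0.1209

Step 3 — cumulative fraction after k components = (λ_1 + ... + λ_k) / Σ λ:
  k = 1: 57/91 = 0.6264
  k = 2: (57 + 23)/91 = 80/91 = 0.8791
  k = 3: (57 + 23 + 11)/91 = 91/91 = 1

Summary (fraction, with percent):

explained: PC1 0.6264 (62.64%), PC2 0.2527 (25.27%), PC3 0.1209 (12.09%);  cumulative: 0.6264, 0.8791, 1


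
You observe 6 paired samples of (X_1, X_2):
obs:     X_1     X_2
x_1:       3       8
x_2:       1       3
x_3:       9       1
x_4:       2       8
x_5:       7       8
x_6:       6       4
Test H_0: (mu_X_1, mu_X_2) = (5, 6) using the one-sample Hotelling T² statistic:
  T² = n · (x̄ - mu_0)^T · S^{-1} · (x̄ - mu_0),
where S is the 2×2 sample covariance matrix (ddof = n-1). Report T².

Step 1 — sample mean vector:
  mean(X_1) = (3 + 1 + 9 + 2 + 7 + 6) / 6 = 28/6 = 4.6667
  mean(X_2) = (8 + 3 + 1 + 8 + 8 + 4) / 6 = 32/6 = 5.3333
  x̄ = (4.6667, 5.3333),  deviation x̄ - mu_0 = (4.6667, 5.3333) - (5, 6) = (-0.3333, -0.6667).

Step 2 — sample covariance matrix, S[i,j] = (1/(n-1)) · Σ_k (x_{k,i} - mean_i) · (x_{k,j} - mean_j), divisor n-1 = 5:
  S[X_1,X_1] = ((-1.6667)·(-1.6667) + (-3.6667)·(-3.6667) + (4.3333)·(4.3333) + (-2.6667)·(-2.6667) + (2.3333)·(2.3333) + (1.3333)·(1.3333)) / 5 = 49.3333/5 = 9.8667
  S[X_1,X_2] = ((-1.6667)·(2.6667) + (-3.6667)·(-2.3333) + (4.3333)·(-4.3333) + (-2.6667)·(2.6667) + (2.3333)·(2.6667) + (1.3333)·(-1.3333)) / 5 = -17.3333/5 = -3.4667
  S[X_2,X_2] = ((2.6667)·(2.6667) + (-2.3333)·(-2.3333) + (-4.3333)·(-4.3333) + (2.6667)·(2.6667) + (2.6667)·(2.6667) + (-1.3333)·(-1.3333)) / 5 = 47.3333/5 = 9.4667
  S = [[9.8667, -3.4667],
 [-3.4667, 9.4667]].

Step 3 — invert S. det(S) = 9.8667·9.4667 - (-3.4667)² = 81.3867.
  S^{-1} = (1/det) · [[d, -b], [-b, a]] = [[0.1163, 0.0426],
 [0.0426, 0.1212]].

Step 4 — quadratic form (x̄ - mu_0)^T · S^{-1} · (x̄ - mu_0):
  S^{-1} · (x̄ - mu_0) = (-0.0672, -0.095),
  (x̄ - mu_0)^T · [...] = (-0.3333)·(-0.0672) + (-0.6667)·(-0.095) = 0.0857.

Step 5 — scale by n: T² = 6 · 0.0857 = 0.5144.

T² ≈ 0.5144


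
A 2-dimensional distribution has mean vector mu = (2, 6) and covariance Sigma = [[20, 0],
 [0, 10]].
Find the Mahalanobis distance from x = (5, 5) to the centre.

Step 1 — centre the observation: (x - mu) = (3, -1).

Step 2 — invert Sigma. det(Sigma) = 20·10 - (0)² = 200.
  Sigma^{-1} = (1/det) · [[d, -b], [-b, a]] = [[0.05, 0],
 [0, 0.1]].

Step 3 — form the quadratic (x - mu)^T · Sigma^{-1} · (x - mu):
  Sigma^{-1} · (x - mu) = (0.15, -0.1).
  (x - mu)^T · [Sigma^{-1} · (x - mu)] = (3)·(0.15) + (-1)·(-0.1) = 0.55.

Step 4 — take square root: d = √(0.55) ≈ 0.7416.

d(x, mu) = √(0.55) ≈ 0.7416


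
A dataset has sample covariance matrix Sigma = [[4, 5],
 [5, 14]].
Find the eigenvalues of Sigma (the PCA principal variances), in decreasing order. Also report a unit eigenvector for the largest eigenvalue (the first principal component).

Step 1 — characteristic polynomial of 2×2 Sigma:
  det(Sigma - λI) = λ² - trace · λ + det = 0.
  trace = 4 + 14 = 18, det = 4·14 - (5)² = 31.
Step 2 — discriminant:
  Δ = trace² - 4·det = 324 - 124 = 200.
Step 3 — eigenvalues:
  λ = (trace ± √Δ)/2 = (18 ± 14.1421)/2,
  λ_1 = 16.0711,  λ_2 = 1.9289.

Step 4 — unit eigenvector for λ_1: solve (Sigma - λ_1 I)v = 0. First row:
  (4 - 16.0711)·v_x + (5)·v_y = 0, i.e. (-12.0711)·v_x + (5)·v_y = 0,
  so v ∝ (b, λ_1 - a) = (5, 12.0711) = u.
  ||u|| = √((5)² + (12.0711)²) = √(170.7107) ≈ 13.0656,
  v_1 = u/||u|| ≈ (0.3827, 0.9239) (||v_1|| = 1).

λ_1 = 16.0711,  λ_2 = 1.9289;  v_1 ≈ (0.3827, 0.9239)


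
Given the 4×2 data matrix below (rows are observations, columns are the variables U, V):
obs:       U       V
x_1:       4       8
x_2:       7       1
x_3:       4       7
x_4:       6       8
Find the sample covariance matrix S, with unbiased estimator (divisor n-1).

Step 1 — column means:
  mean(U) = (4 + 7 + 4 + 6) / 4 = 21/4 = 5.25
  mean(V) = (8 + 1 + 7 + 8) / 4 = 24/4 = 6

Step 2 — sample covariance S[i,j] = (1/(n-1)) · Σ_k (x_{k,i} - mean_i) · (x_{k,j} - mean_j), with n-1 = 3.
  S[U,U] = ((-1.25)·(-1.25) + (1.75)·(1.75) + (-1.25)·(-1.25) + (0.75)·(0.75)) / 3 = 6.75/3 = 2.25
  S[U,V] = ((-1.25)·(2) + (1.75)·(-5) + (-1.25)·(1) + (0.75)·(2)) / 3 = -11/3 = -3.6667
  S[V,V] = ((2)·(2) + (-5)·(-5) + (1)·(1) + (2)·(2)) / 3 = 34/3 = 11.3333

S is symmetric (S[j,i] = S[i,j]). Assembling:

S = [[2.25, -3.6667],
 [-3.6667, 11.3333]]


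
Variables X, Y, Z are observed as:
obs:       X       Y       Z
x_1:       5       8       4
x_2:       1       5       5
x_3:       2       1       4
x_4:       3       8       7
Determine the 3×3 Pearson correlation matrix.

Step 1 — column means:
  mean(X) = (5 + 1 + 2 + 3) / 4 = 11/4 = 2.75
  mean(Y) = (8 + 5 + 1 + 8) / 4 = 22/4 = 5.5
  mean(Z) = (4 + 5 + 4 + 7) / 4 = 20/4 = 5

Step 2 — sample variances and covariances s[i,j] = (1/(n-1)) · Σ_k (x_{k,i} - mean_i) · (x_{k,j} - mean_j), with n-1 = 3:
  s[X,X] = ((2.25)·(2.25) + (-1.75)·(-1.75) + (-0.75)·(-0.75) + (0.25)·(0.25)) / 3 = 8.75/3 = 2.9167
  s[X,Y] = ((2.25)·(2.5) + (-1.75)·(-0.5) + (-0.75)·(-4.5) + (0.25)·(2.5)) / 3 = 10.5/3 = 3.5
  s[X,Z] = ((2.25)·(-1) + (-1.75)·(0) + (-0.75)·(-1) + (0.25)·(2)) / 3 = -1/3 = -0.3333
  s[Y,Y] = ((2.5)·(2.5) + (-0.5)·(-0.5) + (-4.5)·(-4.5) + (2.5)·(2.5)) / 3 = 33/3 = 11
  s[Y,Z] = ((2.5)·(-1) + (-0.5)·(0) + (-4.5)·(-1) + (2.5)·(2)) / 3 = 7/3 = 2.3333
  s[Z,Z] = ((-1)·(-1) + (0)·(0) + (-1)·(-1) + (2)·(2)) / 3 = 6/3 = 2
  Sample standard deviations s_i = √(s[i,i]):
  s(X) = √(2.9167) = 1.7078
  s(Y) = √(11) = 3.3166
  s(Z) = √(2) = 1.4142

Step 3 — r_{ij} = s_{ij} / (s_i · s_j):
  r[X,X] = 1 (diagonal).
  r[X,Y] = 3.5 / (1.7078 · 3.3166) = 3.5 / 5.6642 = 0.6179
  r[X,Z] = -0.3333 / (1.7078 · 1.4142) = -0.3333 / 2.4152 = -0.138
  r[Y,Y] = 1 (diagonal).
  r[Y,Z] = 2.3333 / (3.3166 · 1.4142) = 2.3333 / 4.6904 = 0.4975
  r[Z,Z] = 1 (diagonal).

R is symmetric with unit diagonal. Assembling:

R = [[1, 0.6179, -0.138],
 [0.6179, 1, 0.4975],
 [-0.138, 0.4975, 1]]


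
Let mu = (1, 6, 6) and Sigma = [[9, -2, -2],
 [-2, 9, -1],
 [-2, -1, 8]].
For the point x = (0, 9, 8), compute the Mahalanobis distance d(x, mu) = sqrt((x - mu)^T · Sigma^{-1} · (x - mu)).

Step 1 — centre the observation: (x - mu) = (-1, 3, 2).

Step 2 — invert Sigma (cofactor / det for 3×3, or solve directly):
  Sigma^{-1} = [[0.1261, 0.032, 0.0355],
 [0.032, 0.1208, 0.0231],
 [0.0355, 0.0231, 0.1368]].

Step 3 — form the quadratic (x - mu)^T · Sigma^{-1} · (x - mu):
  Sigma^{-1} · (x - mu) = (0.0409, 0.3766, 0.3073).
  (x - mu)^T · [Sigma^{-1} · (x - mu)] = (-1)·(0.0409) + (3)·(0.3766) + (2)·(0.3073) = 1.7034.

Step 4 — take square root: d = √(1.7034) ≈ 1.3051.

d(x, mu) = √(1.7034) ≈ 1.3051


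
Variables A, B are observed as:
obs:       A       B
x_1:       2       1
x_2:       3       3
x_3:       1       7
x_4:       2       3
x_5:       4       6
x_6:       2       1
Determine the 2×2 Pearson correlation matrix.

Step 1 — column means:
  mean(A) = (2 + 3 + 1 + 2 + 4 + 2) / 6 = 14/6 = 2.3333
  mean(B) = (1 + 3 + 7 + 3 + 6 + 1) / 6 = 21/6 = 3.5

Step 2 — sample variances and covariances s[i,j] = (1/(n-1)) · Σ_k (x_{k,i} - mean_i) · (x_{k,j} - mean_j), with n-1 = 5:
  s[A,A] = ((-0.3333)·(-0.3333) + (0.6667)·(0.6667) + (-1.3333)·(-1.3333) + (-0.3333)·(-0.3333) + (1.6667)·(1.6667) + (-0.3333)·(-0.3333)) / 5 = 5.3333/5 = 1.0667
  s[A,B] = ((-0.3333)·(-2.5) + (0.6667)·(-0.5) + (-1.3333)·(3.5) + (-0.3333)·(-0.5) + (1.6667)·(2.5) + (-0.3333)·(-2.5)) / 5 = 1/5 = 0.2
  s[B,B] = ((-2.5)·(-2.5) + (-0.5)·(-0.5) + (3.5)·(3.5) + (-0.5)·(-0.5) + (2.5)·(2.5) + (-2.5)·(-2.5)) / 5 = 31.5/5 = 6.3
  Sample standard deviations s_i = √(s[i,i]):
  s(A) = √(1.0667) = 1.0328
  s(B) = √(6.3) = 2.51

Step 3 — r_{ij} = s_{ij} / (s_i · s_j):
  r[A,A] = 1 (diagonal).
  r[A,B] = 0.2 / (1.0328 · 2.51) = 0.2 / 2.5923 = 0.0772
  r[B,B] = 1 (diagonal).

R is symmetric with unit diagonal. Assembling:

R = [[1, 0.0772],
 [0.0772, 1]]


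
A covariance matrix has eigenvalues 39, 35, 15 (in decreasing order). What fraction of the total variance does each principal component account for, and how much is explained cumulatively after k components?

Step 1 — total variance = trace(Sigma) = Σ λ_i = 39 + 35 + 15 = 89.

Step 2 — fraction explained by component i = λ_i / Σ λ:
  PC1: 39/89 = 0.4382
  PC2: 35/89 = 0.3933
  PC3: 15/89 = 0.1685

Step 3 — cumulative fraction after k components = (λ_1 + ... + λ_k) / Σ λ:
  k = 1: 39/89 = 0.4382
  k = 2: (39 + 35)/89 = 74/89 = 0.8315
  k = 3: (39 + 35 + 15)/89 = 89/89 = 1

Summary (fraction, with percent):

explained: PC1 0.4382 (43.82%), PC2 0.3933 (39.33%), PC3 0.1685 (16.85%);  cumulative: 0.4382, 0.8315, 1


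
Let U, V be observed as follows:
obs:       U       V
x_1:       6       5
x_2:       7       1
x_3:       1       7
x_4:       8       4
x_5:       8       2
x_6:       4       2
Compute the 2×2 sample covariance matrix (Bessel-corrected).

Step 1 — column means:
  mean(U) = (6 + 7 + 1 + 8 + 8 + 4) / 6 = 34/6 = 5.6667
  mean(V) = (5 + 1 + 7 + 4 + 2 + 2) / 6 = 21/6 = 3.5

Step 2 — sample covariance S[i,j] = (1/(n-1)) · Σ_k (x_{k,i} - mean_i) · (x_{k,j} - mean_j), with n-1 = 5.
  S[U,U] = ((0.3333)·(0.3333) + (1.3333)·(1.3333) + (-4.6667)·(-4.6667) + (2.3333)·(2.3333) + (2.3333)·(2.3333) + (-1.6667)·(-1.6667)) / 5 = 37.3333/5 = 7.4667
  S[U,V] = ((0.3333)·(1.5) + (1.3333)·(-2.5) + (-4.6667)·(3.5) + (2.3333)·(0.5) + (2.3333)·(-1.5) + (-1.6667)·(-1.5)) / 5 = -19/5 = -3.8
  S[V,V] = ((1.5)·(1.5) + (-2.5)·(-2.5) + (3.5)·(3.5) + (0.5)·(0.5) + (-1.5)·(-1.5) + (-1.5)·(-1.5)) / 5 = 25.5/5 = 5.1

S is symmetric (S[j,i] = S[i,j]). Assembling:

S = [[7.4667, -3.8],
 [-3.8, 5.1]]


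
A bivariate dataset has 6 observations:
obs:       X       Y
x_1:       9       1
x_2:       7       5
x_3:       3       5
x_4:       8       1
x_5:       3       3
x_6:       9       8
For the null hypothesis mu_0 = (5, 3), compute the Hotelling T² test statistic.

Step 1 — sample mean vector:
  mean(X) = (9 + 7 + 3 + 8 + 3 + 9) / 6 = 39/6 = 6.5
  mean(Y) = (1 + 5 + 5 + 1 + 3 + 8) / 6 = 23/6 = 3.8333
  x̄ = (6.5, 3.8333),  deviation x̄ - mu_0 = (6.5, 3.8333) - (5, 3) = (1.5, 0.8333).

Step 2 — sample covariance matrix, S[i,j] = (1/(n-1)) · Σ_k (x_{k,i} - mean_i) · (x_{k,j} - mean_j), divisor n-1 = 5:
  S[X,X] = ((2.5)·(2.5) + (0.5)·(0.5) + (-3.5)·(-3.5) + (1.5)·(1.5) + (-3.5)·(-3.5) + (2.5)·(2.5)) / 5 = 39.5/5 = 7.9
  S[X,Y] = ((2.5)·(-2.8333) + (0.5)·(1.1667) + (-3.5)·(1.1667) + (1.5)·(-2.8333) + (-3.5)·(-0.8333) + (2.5)·(4.1667)) / 5 = -1.5/5 = -0.3
  S[Y,Y] = ((-2.8333)·(-2.8333) + (1.1667)·(1.1667) + (1.1667)·(1.1667) + (-2.8333)·(-2.8333) + (-0.8333)·(-0.8333) + (4.1667)·(4.1667)) / 5 = 36.8333/5 = 7.3667
  S = [[7.9, -0.3],
 [-0.3, 7.3667]].

Step 3 — invert S. det(S) = 7.9·7.3667 - (-0.3)² = 58.1067.
  S^{-1} = (1/det) · [[d, -b], [-b, a]] = [[0.1268, 0.0052],
 [0.0052, 0.136]].

Step 4 — quadratic form (x̄ - mu_0)^T · S^{-1} · (x̄ - mu_0):
  S^{-1} · (x̄ - mu_0) = (0.1945, 0.121),
  (x̄ - mu_0)^T · [...] = (1.5)·(0.1945) + (0.8333)·(0.121) = 0.3926.

Step 5 — scale by n: T² = 6 · 0.3926 = 2.3554.

T² ≈ 2.3554


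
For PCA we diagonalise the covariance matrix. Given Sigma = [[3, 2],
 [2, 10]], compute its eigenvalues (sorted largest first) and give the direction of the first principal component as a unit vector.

Step 1 — characteristic polynomial of 2×2 Sigma:
  det(Sigma - λI) = λ² - trace · λ + det = 0.
  trace = 3 + 10 = 13, det = 3·10 - (2)² = 26.
Step 2 — discriminant:
  Δ = trace² - 4·det = 169 - 104 = 65.
Step 3 — eigenvalues:
  λ = (trace ± √Δ)/2 = (13 ± 8.0623)/2,
  λ_1 = 10.5311,  λ_2 = 2.4689.

Step 4 — unit eigenvector for λ_1: solve (Sigma - λ_1 I)v = 0. First row:
  (3 - 10.5311)·v_x + (2)·v_y = 0, i.e. (-7.5311)·v_x + (2)·v_y = 0,
  so v ∝ (b, λ_1 - a) = (2, 7.5311) = u.
  ||u|| = √((2)² + (7.5311)²) = √(60.7179) ≈ 7.7922,
  v_1 = u/||u|| ≈ (0.2567, 0.9665) (||v_1|| = 1).

λ_1 = 10.5311,  λ_2 = 2.4689;  v_1 ≈ (0.2567, 0.9665)


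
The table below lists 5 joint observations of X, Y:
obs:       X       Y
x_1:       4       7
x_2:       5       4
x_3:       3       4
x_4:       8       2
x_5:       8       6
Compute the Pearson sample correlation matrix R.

Step 1 — column means:
  mean(X) = (4 + 5 + 3 + 8 + 8) / 5 = 28/5 = 5.6
  mean(Y) = (7 + 4 + 4 + 2 + 6) / 5 = 23/5 = 4.6

Step 2 — sample variances and covariances s[i,j] = (1/(n-1)) · Σ_k (x_{k,i} - mean_i) · (x_{k,j} - mean_j), with n-1 = 4:
  s[X,X] = ((-1.6)·(-1.6) + (-0.6)·(-0.6) + (-2.6)·(-2.6) + (2.4)·(2.4) + (2.4)·(2.4)) / 4 = 21.2/4 = 5.3
  s[X,Y] = ((-1.6)·(2.4) + (-0.6)·(-0.6) + (-2.6)·(-0.6) + (2.4)·(-2.6) + (2.4)·(1.4)) / 4 = -4.8/4 = -1.2
  s[Y,Y] = ((2.4)·(2.4) + (-0.6)·(-0.6) + (-0.6)·(-0.6) + (-2.6)·(-2.6) + (1.4)·(1.4)) / 4 = 15.2/4 = 3.8
  Sample standard deviations s_i = √(s[i,i]):
  s(X) = √(5.3) = 2.3022
  s(Y) = √(3.8) = 1.9494

Step 3 — r_{ij} = s_{ij} / (s_i · s_j):
  r[X,X] = 1 (diagonal).
  r[X,Y] = -1.2 / (2.3022 · 1.9494) = -1.2 / 4.4878 = -0.2674
  r[Y,Y] = 1 (diagonal).

R is symmetric with unit diagonal. Assembling:

R = [[1, -0.2674],
 [-0.2674, 1]]


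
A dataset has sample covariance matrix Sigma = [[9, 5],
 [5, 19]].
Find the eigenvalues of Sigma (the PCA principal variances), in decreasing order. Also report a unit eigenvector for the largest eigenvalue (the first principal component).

Step 1 — characteristic polynomial of 2×2 Sigma:
  det(Sigma - λI) = λ² - trace · λ + det = 0.
  trace = 9 + 19 = 28, det = 9·19 - (5)² = 146.
Step 2 — discriminant:
  Δ = trace² - 4·det = 784 - 584 = 200.
Step 3 — eigenvalues:
  λ = (trace ± √Δ)/2 = (28 ± 14.1421)/2,
  λ_1 = 21.0711,  λ_2 = 6.9289.

Step 4 — unit eigenvector for λ_1: solve (Sigma - λ_1 I)v = 0. First row:
  (9 - 21.0711)·v_x + (5)·v_y = 0, i.e. (-12.0711)·v_x + (5)·v_y = 0,
  so v ∝ (b, λ_1 - a) = (5, 12.0711) = u.
  ||u|| = √((5)² + (12.0711)²) = √(170.7107) ≈ 13.0656,
  v_1 = u/||u|| ≈ (0.3827, 0.9239) (||v_1|| = 1).

λ_1 = 21.0711,  λ_2 = 6.9289;  v_1 ≈ (0.3827, 0.9239)


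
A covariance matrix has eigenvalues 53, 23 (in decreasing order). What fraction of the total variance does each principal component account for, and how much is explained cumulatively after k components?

Step 1 — total variance = trace(Sigma) = Σ λ_i = 53 + 23 = 76.

Step 2 — fraction explained by component i = λ_i / Σ λ:
  PC1: 53/76 = 0.6974
  PC2: 23/76 = 0.3026

Step 3 — cumulative fraction after k components = (λ_1 + ... + λ_k) / Σ λ:
  k = 1: 53/76 = 0.6974
  k = 2: (53 + 23)/76 = 76/76 = 1

Summary (fraction, with percent):

explained: PC1 0.6974 (69.74%), PC2 0.3026 (30.26%);  cumulative: 0.6974, 1


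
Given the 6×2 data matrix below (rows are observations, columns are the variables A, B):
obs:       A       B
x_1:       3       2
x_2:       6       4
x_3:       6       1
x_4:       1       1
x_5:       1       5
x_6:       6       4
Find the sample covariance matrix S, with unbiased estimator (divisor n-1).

Step 1 — column means:
  mean(A) = (3 + 6 + 6 + 1 + 1 + 6) / 6 = 23/6 = 3.8333
  mean(B) = (2 + 4 + 1 + 1 + 5 + 4) / 6 = 17/6 = 2.8333

Step 2 — sample covariance S[i,j] = (1/(n-1)) · Σ_k (x_{k,i} - mean_i) · (x_{k,j} - mean_j), with n-1 = 5.
  S[A,A] = ((-0.8333)·(-0.8333) + (2.1667)·(2.1667) + (2.1667)·(2.1667) + (-2.8333)·(-2.8333) + (-2.8333)·(-2.8333) + (2.1667)·(2.1667)) / 5 = 30.8333/5 = 6.1667
  S[A,B] = ((-0.8333)·(-0.8333) + (2.1667)·(1.1667) + (2.1667)·(-1.8333) + (-2.8333)·(-1.8333) + (-2.8333)·(2.1667) + (2.1667)·(1.1667)) / 5 = 0.8333/5 = 0.1667
  S[B,B] = ((-0.8333)·(-0.8333) + (1.1667)·(1.1667) + (-1.8333)·(-1.8333) + (-1.8333)·(-1.8333) + (2.1667)·(2.1667) + (1.1667)·(1.1667)) / 5 = 14.8333/5 = 2.9667

S is symmetric (S[j,i] = S[i,j]). Assembling:

S = [[6.1667, 0.1667],
 [0.1667, 2.9667]]


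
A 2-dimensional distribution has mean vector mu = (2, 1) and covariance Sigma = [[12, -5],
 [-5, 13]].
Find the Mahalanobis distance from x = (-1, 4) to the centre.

Step 1 — centre the observation: (x - mu) = (-3, 3).

Step 2 — invert Sigma. det(Sigma) = 12·13 - (-5)² = 131.
  Sigma^{-1} = (1/det) · [[d, -b], [-b, a]] = [[0.0992, 0.0382],
 [0.0382, 0.0916]].

Step 3 — form the quadratic (x - mu)^T · Sigma^{-1} · (x - mu):
  Sigma^{-1} · (x - mu) = (-0.1832, 0.1603).
  (x - mu)^T · [Sigma^{-1} · (x - mu)] = (-3)·(-0.1832) + (3)·(0.1603) = 1.0305.

Step 4 — take square root: d = √(1.0305) ≈ 1.0152.

d(x, mu) = √(1.0305) ≈ 1.0152


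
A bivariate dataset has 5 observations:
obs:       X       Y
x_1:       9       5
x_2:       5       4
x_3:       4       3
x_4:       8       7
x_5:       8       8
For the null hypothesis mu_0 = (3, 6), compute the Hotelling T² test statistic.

Step 1 — sample mean vector:
  mean(X) = (9 + 5 + 4 + 8 + 8) / 5 = 34/5 = 6.8
  mean(Y) = (5 + 4 + 3 + 7 + 8) / 5 = 27/5 = 5.4
  x̄ = (6.8, 5.4),  deviation x̄ - mu_0 = (6.8, 5.4) - (3, 6) = (3.8, -0.6).

Step 2 — sample covariance matrix, S[i,j] = (1/(n-1)) · Σ_k (x_{k,i} - mean_i) · (x_{k,j} - mean_j), divisor n-1 = 4:
  S[X,X] = ((2.2)·(2.2) + (-1.8)·(-1.8) + (-2.8)·(-2.8) + (1.2)·(1.2) + (1.2)·(1.2)) / 4 = 18.8/4 = 4.7
  S[X,Y] = ((2.2)·(-0.4) + (-1.8)·(-1.4) + (-2.8)·(-2.4) + (1.2)·(1.6) + (1.2)·(2.6)) / 4 = 13.4/4 = 3.35
  S[Y,Y] = ((-0.4)·(-0.4) + (-1.4)·(-1.4) + (-2.4)·(-2.4) + (1.6)·(1.6) + (2.6)·(2.6)) / 4 = 17.2/4 = 4.3
  S = [[4.7, 3.35],
 [3.35, 4.3]].

Step 3 — invert S. det(S) = 4.7·4.3 - (3.35)² = 8.9875.
  S^{-1} = (1/det) · [[d, -b], [-b, a]] = [[0.4784, -0.3727],
 [-0.3727, 0.5229]].

Step 4 — quadratic form (x̄ - mu_0)^T · S^{-1} · (x̄ - mu_0):
  S^{-1} · (x̄ - mu_0) = (2.0417, -1.7302),
  (x̄ - mu_0)^T · [...] = (3.8)·(2.0417) + (-0.6)·(-1.7302) = 8.7967.

Step 5 — scale by n: T² = 5 · 8.7967 = 43.9833.

T² ≈ 43.9833


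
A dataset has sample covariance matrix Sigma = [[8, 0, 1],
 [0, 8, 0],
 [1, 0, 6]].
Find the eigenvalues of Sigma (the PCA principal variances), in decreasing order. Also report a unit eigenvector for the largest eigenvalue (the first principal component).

Step 1 — characteristic polynomial p(λ) = det(λI - Sigma) = λ³ - tr·λ² + c_1·λ - det, where tr = trace, c_1 = sum of the principal 2×2 minors, det = det(Sigma):
  tr = 8 + 8 + 6 = 22,
  c_1 = (8·8 - (0)²) + (8·6 - (1)²) + (8·6 - (0)²) = 64 + 47 + 48 = 159,
  det = 8·(8·6 - (0)²) - (0)·((0)·6 - (0)·(1)) + (1)·((0)·(0) - 8·(1)) = 8·(48) - (0)·(0) + (1)·(-8) = 376.
  So p(λ) = λ³ - 22λ² + 159λ - 376.
Step 2 — look for an integer root (rational root theorem: any rational root is an integer divisor of 376). Testing λ = 8:
  p(8) = 512 - 1408 + 1272 - 376 = 0  ✓
  Dividing out (λ - 8): p(λ) = (λ - 8)(λ² - 14λ + 47).
Step 3 — remaining eigenvalues from the quadratic λ² - 14λ + 47 = 0:
  Δ = 14² - 4·47 = 196 - 188 = 8,  λ = (14 ± √8)/2 = (14 ± 2.8284)/2 ≈ 8.4142 or 5.5858.
  Sorted: λ_1 = 8.4142,  λ_2 = 8,  λ_3 = 5.5858  (check: sum = 22 = tr ✓).

Step 4 — unit eigenvector for λ_1 ≈ 8.4142: v spans the null space of (Sigma - λ_1 I), whose rows are
  r_1 = (-0.4142, 0, 1),  r_2 = (0, -0.4142, 0),  r_3 = (1, 0, -2.4142).
  v is orthogonal to every row, so take v ∝ r_1 × r_2 = ((0)·(0) - (1)·(-0.4142), (1)·(0) - (-0.4142)·(0), (-0.4142)·(-0.4142) - (0)·(0)) ≈ (0.4142, 0, 0.1716).
  Let u = (0.4142, 0, 0.1716).
  ||u|| = √((0.4142)² + (0)² + (0.1716)²) = √(0.201) ≈ 0.4483,  v_1 = u/||u|| ≈ (0.9239, 0, 0.3827) (||v_1|| = 1).

λ_1 = 8.4142,  λ_2 = 8,  λ_3 = 5.5858;  v_1 ≈ (0.9239, 0, 0.3827)


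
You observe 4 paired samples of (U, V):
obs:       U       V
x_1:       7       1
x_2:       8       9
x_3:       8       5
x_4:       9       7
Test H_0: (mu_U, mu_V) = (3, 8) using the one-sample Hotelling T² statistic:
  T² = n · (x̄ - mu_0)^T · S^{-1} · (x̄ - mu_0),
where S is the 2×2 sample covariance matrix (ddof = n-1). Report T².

Step 1 — sample mean vector:
  mean(U) = (7 + 8 + 8 + 9) / 4 = 32/4 = 8
  mean(V) = (1 + 9 + 5 + 7) / 4 = 22/4 = 5.5
  x̄ = (8, 5.5),  deviation x̄ - mu_0 = (8, 5.5) - (3, 8) = (5, -2.5).

Step 2 — sample covariance matrix, S[i,j] = (1/(n-1)) · Σ_k (x_{k,i} - mean_i) · (x_{k,j} - mean_j), divisor n-1 = 3:
  S[U,U] = ((-1)·(-1) + (0)·(0) + (0)·(0) + (1)·(1)) / 3 = 2/3 = 0.6667
  S[U,V] = ((-1)·(-4.5) + (0)·(3.5) + (0)·(-0.5) + (1)·(1.5)) / 3 = 6/3 = 2
  S[V,V] = ((-4.5)·(-4.5) + (3.5)·(3.5) + (-0.5)·(-0.5) + (1.5)·(1.5)) / 3 = 35/3 = 11.6667
  S = [[0.6667, 2],
 [2, 11.6667]].

Step 3 — invert S. det(S) = 0.6667·11.6667 - (2)² = 3.7778.
  S^{-1} = (1/det) · [[d, -b], [-b, a]] = [[3.0882, -0.5294],
 [-0.5294, 0.1765]].

Step 4 — quadratic form (x̄ - mu_0)^T · S^{-1} · (x̄ - mu_0):
  S^{-1} · (x̄ - mu_0) = (16.7647, -3.0882),
  (x̄ - mu_0)^T · [...] = (5)·(16.7647) + (-2.5)·(-3.0882) = 91.5441.

Step 5 — scale by n: T² = 4 · 91.5441 = 366.1765.

T² ≈ 366.1765


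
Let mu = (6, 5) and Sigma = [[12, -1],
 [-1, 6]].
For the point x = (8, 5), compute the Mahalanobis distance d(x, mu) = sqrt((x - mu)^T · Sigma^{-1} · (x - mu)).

Step 1 — centre the observation: (x - mu) = (2, 0).

Step 2 — invert Sigma. det(Sigma) = 12·6 - (-1)² = 71.
  Sigma^{-1} = (1/det) · [[d, -b], [-b, a]] = [[0.0845, 0.0141],
 [0.0141, 0.169]].

Step 3 — form the quadratic (x - mu)^T · Sigma^{-1} · (x - mu):
  Sigma^{-1} · (x - mu) = (0.169, 0.0282).
  (x - mu)^T · [Sigma^{-1} · (x - mu)] = (2)·(0.169) + (0)·(0.0282) = 0.338.

Step 4 — take square root: d = √(0.338) ≈ 0.5814.

d(x, mu) = √(0.338) ≈ 0.5814


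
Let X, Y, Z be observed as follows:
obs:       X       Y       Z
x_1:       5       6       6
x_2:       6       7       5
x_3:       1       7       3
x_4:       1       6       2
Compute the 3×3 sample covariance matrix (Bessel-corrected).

Step 1 — column means:
  mean(X) = (5 + 6 + 1 + 1) / 4 = 13/4 = 3.25
  mean(Y) = (6 + 7 + 7 + 6) / 4 = 26/4 = 6.5
  mean(Z) = (6 + 5 + 3 + 2) / 4 = 16/4 = 4

Step 2 — sample covariance S[i,j] = (1/(n-1)) · Σ_k (x_{k,i} - mean_i) · (x_{k,j} - mean_j), with n-1 = 3.
  S[X,X] = ((1.75)·(1.75) + (2.75)·(2.75) + (-2.25)·(-2.25) + (-2.25)·(-2.25)) / 3 = 20.75/3 = 6.9167
  S[X,Y] = ((1.75)·(-0.5) + (2.75)·(0.5) + (-2.25)·(0.5) + (-2.25)·(-0.5)) / 3 = 0.5/3 = 0.1667
  S[X,Z] = ((1.75)·(2) + (2.75)·(1) + (-2.25)·(-1) + (-2.25)·(-2)) / 3 = 13/3 = 4.3333
  S[Y,Y] = ((-0.5)·(-0.5) + (0.5)·(0.5) + (0.5)·(0.5) + (-0.5)·(-0.5)) / 3 = 1/3 = 0.3333
  S[Y,Z] = ((-0.5)·(2) + (0.5)·(1) + (0.5)·(-1) + (-0.5)·(-2)) / 3 = 0/3 = 0
  S[Z,Z] = ((2)·(2) + (1)·(1) + (-1)·(-1) + (-2)·(-2)) / 3 = 10/3 = 3.3333

S is symmetric (S[j,i] = S[i,j]). Assembling:

S = [[6.9167, 0.1667, 4.3333],
 [0.1667, 0.3333, 0],
 [4.3333, 0, 3.3333]]


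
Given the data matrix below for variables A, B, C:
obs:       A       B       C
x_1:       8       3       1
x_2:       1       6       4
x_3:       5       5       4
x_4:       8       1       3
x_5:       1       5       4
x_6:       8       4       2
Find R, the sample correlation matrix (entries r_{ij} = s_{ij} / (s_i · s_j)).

Step 1 — column means:
  mean(A) = (8 + 1 + 5 + 8 + 1 + 8) / 6 = 31/6 = 5.1667
  mean(B) = (3 + 6 + 5 + 1 + 5 + 4) / 6 = 24/6 = 4
  mean(C) = (1 + 4 + 4 + 3 + 4 + 2) / 6 = 18/6 = 3

Step 2 — sample variances and covariances s[i,j] = (1/(n-1)) · Σ_k (x_{k,i} - mean_i) · (x_{k,j} - mean_j), with n-1 = 5:
  s[A,A] = ((2.8333)·(2.8333) + (-4.1667)·(-4.1667) + (-0.1667)·(-0.1667) + (2.8333)·(2.8333) + (-4.1667)·(-4.1667) + (2.8333)·(2.8333)) / 5 = 58.8333/5 = 11.7667
  s[A,B] = ((2.8333)·(-1) + (-4.1667)·(2) + (-0.1667)·(1) + (2.8333)·(-3) + (-4.1667)·(1) + (2.8333)·(0)) / 5 = -24/5 = -4.8
  s[A,C] = ((2.8333)·(-2) + (-4.1667)·(1) + (-0.1667)·(1) + (2.8333)·(0) + (-4.1667)·(1) + (2.8333)·(-1)) / 5 = -17/5 = -3.4
  s[B,B] = ((-1)·(-1) + (2)·(2) + (1)·(1) + (-3)·(-3) + (1)·(1) + (0)·(0)) / 5 = 16/5 = 3.2
  s[B,C] = ((-1)·(-2) + (2)·(1) + (1)·(1) + (-3)·(0) + (1)·(1) + (0)·(-1)) / 5 = 6/5 = 1.2
  s[C,C] = ((-2)·(-2) + (1)·(1) + (1)·(1) + (0)·(0) + (1)·(1) + (-1)·(-1)) / 5 = 8/5 = 1.6
  Sample standard deviations s_i = √(s[i,i]):
  s(A) = √(11.7667) = 3.4303
  s(B) = √(3.2) = 1.7889
  s(C) = √(1.6) = 1.2649

Step 3 — r_{ij} = s_{ij} / (s_i · s_j):
  r[A,A] = 1 (diagonal).
  r[A,B] = -4.8 / (3.4303 · 1.7889) = -4.8 / 6.1362 = -0.7822
  r[A,C] = -3.4 / (3.4303 · 1.2649) = -3.4 / 4.339 = -0.7836
  r[B,B] = 1 (diagonal).
  r[B,C] = 1.2 / (1.7889 · 1.2649) = 1.2 / 2.2627 = 0.5303
  r[C,C] = 1 (diagonal).

R is symmetric with unit diagonal. Assembling:

R = [[1, -0.7822, -0.7836],
 [-0.7822, 1, 0.5303],
 [-0.7836, 0.5303, 1]]


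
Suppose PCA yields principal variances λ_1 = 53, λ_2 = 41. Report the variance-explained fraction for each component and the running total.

Step 1 — total variance = trace(Sigma) = Σ λ_i = 53 + 41 = 94.

Step 2 — fraction explained by component i = λ_i / Σ λ:
  PC1: 53/94 = 0.5638
  PC2: 41/94 = 0.4362

Step 3 — cumulative fraction after k components = (λ_1 + ... + λ_k) / Σ λ:
  k = 1: 53/94 = 0.5638
  k = 2: (53 + 41)/94 = 94/94 = 1

Summary (fraction, with percent):

explained: PC1 0.5638 (56.38%), PC2 0.4362 (43.62%);  cumulative: 0.5638, 1


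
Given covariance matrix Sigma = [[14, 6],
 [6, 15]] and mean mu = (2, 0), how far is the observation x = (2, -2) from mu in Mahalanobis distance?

Step 1 — centre the observation: (x - mu) = (0, -2).

Step 2 — invert Sigma. det(Sigma) = 14·15 - (6)² = 174.
  Sigma^{-1} = (1/det) · [[d, -b], [-b, a]] = [[0.0862, -0.0345],
 [-0.0345, 0.0805]].

Step 3 — form the quadratic (x - mu)^T · Sigma^{-1} · (x - mu):
  Sigma^{-1} · (x - mu) = (0.069, -0.1609).
  (x - mu)^T · [Sigma^{-1} · (x - mu)] = (0)·(0.069) + (-2)·(-0.1609) = 0.3218.

Step 4 — take square root: d = √(0.3218) ≈ 0.5673.

d(x, mu) = √(0.3218) ≈ 0.5673


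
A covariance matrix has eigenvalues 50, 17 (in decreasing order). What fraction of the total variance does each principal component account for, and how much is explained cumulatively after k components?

Step 1 — total variance = trace(Sigma) = Σ λ_i = 50 + 17 = 67.

Step 2 — fraction explained by component i = λ_i / Σ λ:
  PC1: 50/67 = 0.7463
  PC2: 17/67 = 0.2537

Step 3 — cumulative fraction after k components = (λ_1 + ... + λ_k) / Σ λ:
  k = 1: 50/67 = 0.7463
  k = 2: (50 + 17)/67 = 67/67 = 1

Summary (fraction, with percent):

explained: PC1 0.7463 (74.63%), PC2 0.2537 (25.37%);  cumulative: 0.7463, 1


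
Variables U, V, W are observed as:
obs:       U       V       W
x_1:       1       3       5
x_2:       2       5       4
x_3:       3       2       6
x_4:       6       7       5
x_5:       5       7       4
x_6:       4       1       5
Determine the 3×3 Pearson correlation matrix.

Step 1 — column means:
  mean(U) = (1 + 2 + 3 + 6 + 5 + 4) / 6 = 21/6 = 3.5
  mean(V) = (3 + 5 + 2 + 7 + 7 + 1) / 6 = 25/6 = 4.1667
  mean(W) = (5 + 4 + 6 + 5 + 4 + 5) / 6 = 29/6 = 4.8333

Step 2 — sample variances and covariances s[i,j] = (1/(n-1)) · Σ_k (x_{k,i} - mean_i) · (x_{k,j} - mean_j), with n-1 = 5:
  s[U,U] = ((-2.5)·(-2.5) + (-1.5)·(-1.5) + (-0.5)·(-0.5) + (2.5)·(2.5) + (1.5)·(1.5) + (0.5)·(0.5)) / 5 = 17.5/5 = 3.5
  s[U,V] = ((-2.5)·(-1.1667) + (-1.5)·(0.8333) + (-0.5)·(-2.1667) + (2.5)·(2.8333) + (1.5)·(2.8333) + (0.5)·(-3.1667)) / 5 = 12.5/5 = 2.5
  s[U,W] = ((-2.5)·(0.1667) + (-1.5)·(-0.8333) + (-0.5)·(1.1667) + (2.5)·(0.1667) + (1.5)·(-0.8333) + (0.5)·(0.1667)) / 5 = -0.5/5 = -0.1
  s[V,V] = ((-1.1667)·(-1.1667) + (0.8333)·(0.8333) + (-2.1667)·(-2.1667) + (2.8333)·(2.8333) + (2.8333)·(2.8333) + (-3.1667)·(-3.1667)) / 5 = 32.8333/5 = 6.5667
  s[V,W] = ((-1.1667)·(0.1667) + (0.8333)·(-0.8333) + (-2.1667)·(1.1667) + (2.8333)·(0.1667) + (2.8333)·(-0.8333) + (-3.1667)·(0.1667)) / 5 = -5.8333/5 = -1.1667
  s[W,W] = ((0.1667)·(0.1667) + (-0.8333)·(-0.8333) + (1.1667)·(1.1667) + (0.1667)·(0.1667) + (-0.8333)·(-0.8333) + (0.1667)·(0.1667)) / 5 = 2.8333/5 = 0.5667
  Sample standard deviations s_i = √(s[i,i]):
  s(U) = √(3.5) = 1.8708
  s(V) = √(6.5667) = 2.5626
  s(W) = √(0.5667) = 0.7528

Step 3 — r_{ij} = s_{ij} / (s_i · s_j):
  r[U,U] = 1 (diagonal).
  r[U,V] = 2.5 / (1.8708 · 2.5626) = 2.5 / 4.7941 = 0.5215
  r[U,W] = -0.1 / (1.8708 · 0.7528) = -0.1 / 1.4083 = -0.071
  r[V,V] = 1 (diagonal).
  r[V,W] = -1.1667 / (2.5626 · 0.7528) = -1.1667 / 1.929 = -0.6048
  r[W,W] = 1 (diagonal).

R is symmetric with unit diagonal. Assembling:

R = [[1, 0.5215, -0.071],
 [0.5215, 1, -0.6048],
 [-0.071, -0.6048, 1]]


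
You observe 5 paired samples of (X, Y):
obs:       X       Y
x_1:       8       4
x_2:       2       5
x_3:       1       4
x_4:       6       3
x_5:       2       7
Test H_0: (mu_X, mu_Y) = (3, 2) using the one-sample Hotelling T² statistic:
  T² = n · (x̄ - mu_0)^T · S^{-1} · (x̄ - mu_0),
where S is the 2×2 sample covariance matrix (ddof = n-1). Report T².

Step 1 — sample mean vector:
  mean(X) = (8 + 2 + 1 + 6 + 2) / 5 = 19/5 = 3.8
  mean(Y) = (4 + 5 + 4 + 3 + 7) / 5 = 23/5 = 4.6
  x̄ = (3.8, 4.6),  deviation x̄ - mu_0 = (3.8, 4.6) - (3, 2) = (0.8, 2.6).

Step 2 — sample covariance matrix, S[i,j] = (1/(n-1)) · Σ_k (x_{k,i} - mean_i) · (x_{k,j} - mean_j), divisor n-1 = 4:
  S[X,X] = ((4.2)·(4.2) + (-1.8)·(-1.8) + (-2.8)·(-2.8) + (2.2)·(2.2) + (-1.8)·(-1.8)) / 4 = 36.8/4 = 9.2
  S[X,Y] = ((4.2)·(-0.6) + (-1.8)·(0.4) + (-2.8)·(-0.6) + (2.2)·(-1.6) + (-1.8)·(2.4)) / 4 = -9.4/4 = -2.35
  S[Y,Y] = ((-0.6)·(-0.6) + (0.4)·(0.4) + (-0.6)·(-0.6) + (-1.6)·(-1.6) + (2.4)·(2.4)) / 4 = 9.2/4 = 2.3
  S = [[9.2, -2.35],
 [-2.35, 2.3]].

Step 3 — invert S. det(S) = 9.2·2.3 - (-2.35)² = 15.6375.
  S^{-1} = (1/det) · [[d, -b], [-b, a]] = [[0.1471, 0.1503],
 [0.1503, 0.5883]].

Step 4 — quadratic form (x̄ - mu_0)^T · S^{-1} · (x̄ - mu_0):
  S^{-1} · (x̄ - mu_0) = (0.5084, 1.6499),
  (x̄ - mu_0)^T · [...] = (0.8)·(0.5084) + (2.6)·(1.6499) = 4.6964.

Step 5 — scale by n: T² = 5 · 4.6964 = 23.482.

T² ≈ 23.482


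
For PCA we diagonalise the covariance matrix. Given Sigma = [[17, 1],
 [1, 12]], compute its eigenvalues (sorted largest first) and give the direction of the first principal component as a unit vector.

Step 1 — characteristic polynomial of 2×2 Sigma:
  det(Sigma - λI) = λ² - trace · λ + det = 0.
  trace = 17 + 12 = 29, det = 17·12 - (1)² = 203.
Step 2 — discriminant:
  Δ = trace² - 4·det = 841 - 812 = 29.
Step 3 — eigenvalues:
  λ = (trace ± √Δ)/2 = (29 ± 5.3852)/2,
  λ_1 = 17.1926,  λ_2 = 11.8074.

Step 4 — unit eigenvector for λ_1: solve (Sigma - λ_1 I)v = 0. First row:
  (17 - 17.1926)·v_x + (1)·v_y = 0, i.e. (-0.1926)·v_x + (1)·v_y = 0,
  so v ∝ (b, λ_1 - a) = (1, 0.1926) = u.
  ||u|| = √((1)² + (0.1926)²) = √(1.0371) ≈ 1.0184,
  v_1 = u/||u|| ≈ (0.982, 0.1891) (||v_1|| = 1).

λ_1 = 17.1926,  λ_2 = 11.8074;  v_1 ≈ (0.982, 0.1891)
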